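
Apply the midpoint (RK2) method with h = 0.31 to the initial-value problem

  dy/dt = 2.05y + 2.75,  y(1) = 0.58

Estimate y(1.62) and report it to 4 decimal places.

5.1457

Midpoint: k1 = f(t_n, y_n); k2 = f(t_n + h/2, y_n + (h/2)·k1); y_{n+1} = y_n + h·k2.
t=1.000000, y=0.580000:
  k1 = f(1.000000, 0.580000) = 3.939000
  k2 = f(1.155000, 1.190545) = 5.190617
  y ← 0.580000 + 0.31·5.190617 = 2.189091
t=1.310000, y=2.189091:
  k1 = f(1.310000, 2.189091) = 7.237637
  k2 = f(1.465000, 3.310925) = 9.537397
  y ← 2.189091 + 0.31·9.537397 = 5.145684
y(1.62) ≈ 5.1457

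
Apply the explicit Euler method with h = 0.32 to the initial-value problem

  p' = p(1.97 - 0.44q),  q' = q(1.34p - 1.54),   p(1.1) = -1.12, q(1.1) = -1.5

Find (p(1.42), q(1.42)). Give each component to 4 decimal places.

-2.0626, -0.0404

Euler on (p,q): p_{n+1} = p_n + h·p', q_{n+1} = q_n + h·q'.
1.100000: (-1.120000, -1.500000); f=(-2.945600, 4.561200) → (-2.062592, -0.040416)
(p(1.42), q(1.42)) ≈ (-2.0626, -0.0404)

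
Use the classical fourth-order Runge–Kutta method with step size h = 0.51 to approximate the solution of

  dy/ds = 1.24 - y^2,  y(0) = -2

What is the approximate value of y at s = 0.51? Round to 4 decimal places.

-10.2453

RK4: k1 = f(s_n, y_n); k2 = f(s_n + h/2, y_n + (h/2)·k1); k3 = f(s_n + h/2, y_n + (h/2)·k2); k4 = f(s_n + h, y_n + h·k3); y_{n+1} = y_n + (h/6)·(k1 + 2k2 + 2k3 + k4).
s=0.000000, y=-2.000000:
  k1 = f(0.000000, -2.000000) = -2.760000
  k2 = f(0.255000, -2.703800) = -6.070534
  k3 = f(0.255000, -3.547986) = -11.348207
  k4 = f(0.510000, -7.787585) = -59.406486
  y ← -2.000000 + (0.51/6)·(k1 + 2k2 + 2k3 + k4) = -10.245337
y(0.51) ≈ -10.2453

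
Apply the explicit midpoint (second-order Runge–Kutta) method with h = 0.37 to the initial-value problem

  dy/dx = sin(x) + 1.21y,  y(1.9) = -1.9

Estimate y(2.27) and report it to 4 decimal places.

Midpoint: k1 = f(x_n, y_n); k2 = f(x_n + h/2, y_n + (h/2)·k1); y_{n+1} = y_n + h·k2.
x=1.900000, y=-1.900000:
  k1 = f(1.900000, -1.900000) = -1.352700
  k2 = f(2.085000, -2.150249) = -1.731117
  y ← -1.900000 + 0.37·(-1.731117) = -2.540513
y(2.27) ≈ -2.5405

-2.5405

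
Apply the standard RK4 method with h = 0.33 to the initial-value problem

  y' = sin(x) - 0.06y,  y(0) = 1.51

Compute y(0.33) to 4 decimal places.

1.5340

RK4: k1 = f(x_n, y_n); k2 = f(x_n + h/2, y_n + (h/2)·k1); k3 = f(x_n + h/2, y_n + (h/2)·k2); k4 = f(x_n + h, y_n + h·k3); y_{n+1} = y_n + (h/6)·(k1 + 2k2 + 2k3 + k4).
x=0.000000, y=1.510000:
  k1 = f(0.000000, 1.510000) = -0.090600
  k2 = f(0.165000, 1.495051) = 0.074549
  k3 = f(0.165000, 1.522301) = 0.072914
  k4 = f(0.330000, 1.534062) = 0.231999
  y ← 1.510000 + (0.33/6)·(k1 + 2k2 + 2k3 + k4) = 1.533998
y(0.33) ≈ 1.5340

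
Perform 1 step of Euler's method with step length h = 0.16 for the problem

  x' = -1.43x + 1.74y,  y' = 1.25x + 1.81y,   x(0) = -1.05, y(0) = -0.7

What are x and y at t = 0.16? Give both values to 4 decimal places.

Euler on (x,y): x_{n+1} = x_n + h·x', y_{n+1} = y_n + h·y'.
0.000000: (-1.050000, -0.700000); f=(0.283500, -2.579500) → (-1.004640, -1.112720)
(x(0.16), y(0.16)) ≈ (-1.0046, -1.1127)

-1.0046, -1.1127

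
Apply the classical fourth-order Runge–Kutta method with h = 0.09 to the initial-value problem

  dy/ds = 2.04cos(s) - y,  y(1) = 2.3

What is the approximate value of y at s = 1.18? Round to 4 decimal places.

RK4: k1 = f(s_n, y_n); k2 = f(s_n + h/2, y_n + (h/2)·k1); k3 = f(s_n + h/2, y_n + (h/2)·k2); k4 = f(s_n + h, y_n + h·k3); y_{n+1} = y_n + (h/6)·(k1 + 2k2 + 2k3 + k4).
s=1.000000, y=2.300000:
  k1 = f(1.000000, 2.300000) = -1.197783
  k2 = f(1.045000, 2.246100) = -1.222220
  k3 = f(1.045000, 2.245000) = -1.221120
  k4 = f(1.090000, 2.190099) = -1.246629
  y ← 2.300000 + (0.09/6)·(k1 + 2k2 + 2k3 + k4) = 2.190034
s=1.090000, y=2.190034:
  k1 = f(1.090000, 2.190034) = -1.246563
  k2 = f(1.135000, 2.133938) = -1.272788
  k3 = f(1.135000, 2.132758) = -1.271608
  k4 = f(1.180000, 2.075589) = -1.298502
  y ← 2.190034 + (0.09/6)·(k1 + 2k2 + 2k3 + k4) = 2.075526
y(1.18) ≈ 2.0755

2.0755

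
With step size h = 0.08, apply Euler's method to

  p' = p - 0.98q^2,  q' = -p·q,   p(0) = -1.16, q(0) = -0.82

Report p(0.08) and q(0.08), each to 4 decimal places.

Euler on (p,q): p_{n+1} = p_n + h·p', q_{n+1} = q_n + h·q'.
0.000000: (-1.160000, -0.820000); f=(-1.818952, -0.951200) → (-1.305516, -0.896096)
(p(0.08), q(0.08)) ≈ (-1.3055, -0.8961)

-1.3055, -0.8961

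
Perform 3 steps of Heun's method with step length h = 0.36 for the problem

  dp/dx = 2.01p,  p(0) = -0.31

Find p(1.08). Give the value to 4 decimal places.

Heun: k1 = f(x_n, p_n); k2 = f(x_n + h, p_n + h·k1); p_{n+1} = p_n + (h/2)·(k1 + k2).
x=0.000000, p=-0.310000:
  k1 = f(0.000000, -0.310000) = -0.623100
  k2 = f(0.360000, -0.534316) = -1.073975
  p ← -0.310000 + (0.36/2)·(-0.623100 + (-1.073975)) = -0.615474
x=0.360000, p=-0.615474:
  k1 = f(0.360000, -0.615474) = -1.237102
  k2 = f(0.720000, -1.060830) = -2.132269
  p ← -0.615474 + (0.36/2)·(-1.237102 + (-2.132269)) = -1.221960
x=0.720000, p=-1.221960:
  k1 = f(0.720000, -1.221960) = -2.456140
  k2 = f(1.080000, -2.106171) = -4.233403
  p ← -1.221960 + (0.36/2)·(-2.456140 + (-4.233403)) = -2.426078
p(1.08) ≈ -2.4261

-2.4261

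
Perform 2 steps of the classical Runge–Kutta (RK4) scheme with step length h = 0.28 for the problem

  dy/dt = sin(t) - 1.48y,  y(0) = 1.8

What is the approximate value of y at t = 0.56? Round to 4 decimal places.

0.9038

RK4: k1 = f(t_n, y_n); k2 = f(t_n + h/2, y_n + (h/2)·k1); k3 = f(t_n + h/2, y_n + (h/2)·k2); k4 = f(t_n + h, y_n + h·k3); y_{n+1} = y_n + (h/6)·(k1 + 2k2 + 2k3 + k4).
t=0.000000, y=1.800000:
  k1 = f(0.000000, 1.800000) = -2.664000
  k2 = f(0.140000, 1.427040) = -1.972476
  k3 = f(0.140000, 1.523853) = -2.115760
  k4 = f(0.280000, 1.207587) = -1.510873
  y ← 1.800000 + (0.28/6)·(k1 + 2k2 + 2k3 + k4) = 1.223604
t=0.280000, y=1.223604:
  k1 = f(0.280000, 1.223604) = -1.534578
  k2 = f(0.420000, 1.008763) = -1.085209
  k3 = f(0.420000, 1.071675) = -1.178318
  k4 = f(0.560000, 0.893675) = -0.791453
  y ← 1.223604 + (0.28/6)·(k1 + 2k2 + 2k3 + k4) = 0.903793
y(0.56) ≈ 0.9038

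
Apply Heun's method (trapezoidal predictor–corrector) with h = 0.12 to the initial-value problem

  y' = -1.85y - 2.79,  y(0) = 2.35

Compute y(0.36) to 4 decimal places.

0.4869

Heun: k1 = f(x_n, y_n); k2 = f(x_n + h, y_n + h·k1); y_{n+1} = y_n + (h/2)·(k1 + k2).
x=0.000000, y=2.350000:
  k1 = f(0.000000, 2.350000) = -7.137500
  k2 = f(0.120000, 1.493500) = -5.552975
  y ← 2.350000 + (0.12/2)·(-7.137500 + (-5.552975)) = 1.588572
x=0.120000, y=1.588572:
  k1 = f(0.120000, 1.588572) = -5.728857
  k2 = f(0.240000, 0.901109) = -4.457051
  y ← 1.588572 + (0.12/2)·(-5.728857 + (-4.457051)) = 0.977417
x=0.240000, y=0.977417:
  k1 = f(0.240000, 0.977417) = -4.598221
  k2 = f(0.360000, 0.425630) = -3.577416
  y ← 0.977417 + (0.12/2)·(-4.598221 + (-3.577416)) = 0.486879
y(0.36) ≈ 0.4869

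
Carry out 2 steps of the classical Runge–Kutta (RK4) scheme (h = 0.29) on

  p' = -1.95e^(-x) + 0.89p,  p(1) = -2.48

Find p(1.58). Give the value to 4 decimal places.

RK4: k1 = f(x_n, p_n); k2 = f(x_n + h/2, p_n + (h/2)·k1); k3 = f(x_n + h/2, p_n + (h/2)·k2); k4 = f(x_n + h, p_n + h·k3); p_{n+1} = p_n + (h/6)·(k1 + 2k2 + 2k3 + k4).
x=1.000000, p=-2.480000:
  k1 = f(1.000000, -2.480000) = -2.924565
  k2 = f(1.145000, -2.904062) = -3.205152
  k3 = f(1.145000, -2.944747) = -3.241361
  k4 = f(1.290000, -3.419995) = -3.580573
  p ← -2.480000 + (0.29/6)·(k1 + 2k2 + 2k3 + k4) = -3.417578
x=1.290000, p=-3.417578:
  k1 = f(1.290000, -3.417578) = -3.578422
  k2 = f(1.435000, -3.936449) = -3.967765
  k3 = f(1.435000, -3.992904) = -4.018009
  k4 = f(1.580000, -4.582801) = -4.480344
  p ← -3.417578 + (0.29/6)·(k1 + 2k2 + 2k3 + k4) = -4.579043
p(1.58) ≈ -4.5790

-4.5790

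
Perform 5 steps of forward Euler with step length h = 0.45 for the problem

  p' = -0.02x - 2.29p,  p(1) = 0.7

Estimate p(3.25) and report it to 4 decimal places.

Euler: p_{n+1} = p_n + h·f(x_n, p_n).
x=1.000000, p=0.700000: f=-1.623000 → p ← 0.700000 + 0.45·(-1.623000) = -0.030350
x=1.450000, p=-0.030350: f=0.040502 → p ← -0.030350 + 0.45·0.040502 = -0.012124
x=1.900000, p=-0.012124: f=-0.010235 → p ← -0.012124 + 0.45·(-0.010235) = -0.016730
x=2.350000, p=-0.016730: f=-0.008688 → p ← -0.016730 + 0.45·(-0.008688) = -0.020640
x=2.800000, p=-0.020640: f=-0.008735 → p ← -0.020640 + 0.45·(-0.008735) = -0.024570
p(3.25) ≈ -0.0246

-0.0246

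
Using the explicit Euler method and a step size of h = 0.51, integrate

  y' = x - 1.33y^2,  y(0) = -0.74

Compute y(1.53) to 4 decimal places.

-3.1046

Euler: y_{n+1} = y_n + h·f(x_n, y_n).
x=0.000000, y=-0.740000: f=-0.728308 → y ← -0.740000 + 0.51·(-0.728308) = -1.111437
x=0.510000, y=-1.111437: f=-1.132939 → y ← -1.111437 + 0.51·(-1.132939) = -1.689236
x=1.020000, y=-1.689236: f=-2.775179 → y ← -1.689236 + 0.51·(-2.775179) = -3.104577
y(1.53) ≈ -3.1046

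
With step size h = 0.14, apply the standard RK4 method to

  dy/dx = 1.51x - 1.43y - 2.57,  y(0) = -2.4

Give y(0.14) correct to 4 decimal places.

RK4: k1 = f(x_n, y_n); k2 = f(x_n + h/2, y_n + (h/2)·k1); k3 = f(x_n + h/2, y_n + (h/2)·k2); k4 = f(x_n + h, y_n + h·k3); y_{n+1} = y_n + (h/6)·(k1 + 2k2 + 2k3 + k4).
x=0.000000, y=-2.400000:
  k1 = f(0.000000, -2.400000) = 0.862000
  k2 = f(0.070000, -2.339660) = 0.881414
  k3 = f(0.070000, -2.338301) = 0.879470
  k4 = f(0.140000, -2.276874) = 0.897330
  y ← -2.400000 + (0.14/6)·(k1 + 2k2 + 2k3 + k4) = -2.276774
y(0.14) ≈ -2.2768

-2.2768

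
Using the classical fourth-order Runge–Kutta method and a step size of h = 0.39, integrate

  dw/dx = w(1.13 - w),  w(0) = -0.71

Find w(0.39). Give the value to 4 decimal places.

RK4: k1 = f(x_n, w_n); k2 = f(x_n + h/2, w_n + (h/2)·k1); k3 = f(x_n + h/2, w_n + (h/2)·k2); k4 = f(x_n + h, w_n + h·k3); w_{n+1} = w_n + (h/6)·(k1 + 2k2 + 2k3 + k4).
x=0.000000, w=-0.710000:
  k1 = f(0.000000, -0.710000) = -1.306400
  k2 = f(0.195000, -0.964748) = -2.020904
  k3 = f(0.195000, -1.104076) = -2.466591
  k4 = f(0.390000, -1.671970) = -4.684811
  w ← -0.710000 + (0.39/6)·(k1 + 2k2 + 2k3 + k4) = -1.682803
w(0.39) ≈ -1.6828

-1.6828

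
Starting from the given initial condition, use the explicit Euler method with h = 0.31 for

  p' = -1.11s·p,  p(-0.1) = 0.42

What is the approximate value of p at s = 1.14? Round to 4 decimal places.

Euler: p_{n+1} = p_n + h·f(s_n, p_n).
s=-0.100000, p=0.420000: f=0.046620 → p ← 0.420000 + 0.31·0.046620 = 0.434452
s=0.210000, p=0.434452: f=-0.101271 → p ← 0.434452 + 0.31·(-0.101271) = 0.403058
s=0.520000, p=0.403058: f=-0.232645 → p ← 0.403058 + 0.31·(-0.232645) = 0.330938
s=0.830000, p=0.330938: f=-0.304893 → p ← 0.330938 + 0.31·(-0.304893) = 0.236421
p(1.14) ≈ 0.2364

0.2364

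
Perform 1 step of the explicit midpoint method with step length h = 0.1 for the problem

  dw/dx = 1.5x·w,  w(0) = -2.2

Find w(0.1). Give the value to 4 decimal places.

-2.2165

Midpoint: k1 = f(x_n, w_n); k2 = f(x_n + h/2, w_n + (h/2)·k1); w_{n+1} = w_n + h·k2.
x=0.000000, w=-2.200000:
  k1 = f(0.000000, -2.200000) = 0.000000
  k2 = f(0.050000, -2.200000) = -0.165000
  w ← -2.200000 + 0.1·(-0.165000) = -2.216500
w(0.1) ≈ -2.2165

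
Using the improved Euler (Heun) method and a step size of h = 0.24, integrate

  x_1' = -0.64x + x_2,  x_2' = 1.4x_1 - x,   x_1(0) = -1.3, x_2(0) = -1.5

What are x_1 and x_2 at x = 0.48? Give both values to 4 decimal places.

-2.3491, -2.7819

Heun on (x_1,x_2): k1 = f(x_n, state_n); k2 = f(x_n + h, state_n + h·k1); state_{n+1} = state_n + (h/2)·(k1 + k2).
0.000000: (-1.300000, -1.500000)
  k1 = (-1.500000, -1.820000)
  predictor → (-1.660000, -1.936800)
  k2 = (-2.090400, -2.564000)
  → (-1.730848, -2.026080)
0.240000: (-1.730848, -2.026080)
  k1 = (-2.179680, -2.663187)
  predictor → (-2.253971, -2.665245)
  k2 = (-2.972445, -3.635560)
  → (-2.349103, -2.781930)
(x_1(0.48), x_2(0.48)) ≈ (-2.3491, -2.7819)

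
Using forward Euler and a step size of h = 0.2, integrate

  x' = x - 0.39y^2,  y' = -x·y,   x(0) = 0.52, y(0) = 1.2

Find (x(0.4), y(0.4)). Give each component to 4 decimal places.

0.5238, 0.9652

Euler on (x,y): x_{n+1} = x_n + h·x', y_{n+1} = y_n + h·y'.
0.000000: (0.520000, 1.200000); f=(-0.041600, -0.624000) → (0.511680, 1.075200)
0.200000: (0.511680, 1.075200); f=(0.060819, -0.550158) → (0.523844, 0.965168)
(x(0.4), y(0.4)) ≈ (0.5238, 0.9652)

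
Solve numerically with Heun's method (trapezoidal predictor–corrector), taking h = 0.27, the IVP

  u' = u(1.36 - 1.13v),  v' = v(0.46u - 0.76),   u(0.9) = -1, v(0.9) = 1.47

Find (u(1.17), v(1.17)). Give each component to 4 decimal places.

-0.9899, 1.0705

Heun on (u,v): k1 = f(t_n, state_n); k2 = f(t_n + h, state_n + h·k1); state_{n+1} = state_n + (h/2)·(k1 + k2).
0.900000: (-1.000000, 1.470000)
  k1 = (0.301100, -1.793400)
  predictor → (-0.918703, 0.985782)
  k2 = (-0.226062, -1.165789)
  → (-0.989870, 1.070509)
(u(1.17), v(1.17)) ≈ (-0.9899, 1.0705)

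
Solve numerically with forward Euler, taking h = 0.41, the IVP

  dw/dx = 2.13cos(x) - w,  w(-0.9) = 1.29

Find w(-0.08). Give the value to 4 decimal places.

Euler: w_{n+1} = w_n + h·f(x_n, w_n).
x=-0.900000, w=1.290000: f=0.034029 → w ← 1.290000 + 0.41·0.034029 = 1.303952
x=-0.490000, w=1.303952: f=0.575417 → w ← 1.303952 + 0.41·0.575417 = 1.539873
w(-0.08) ≈ 1.5399

1.5399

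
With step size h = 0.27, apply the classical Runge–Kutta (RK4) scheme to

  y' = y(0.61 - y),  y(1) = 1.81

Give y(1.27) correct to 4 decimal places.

RK4: k1 = f(s_n, y_n); k2 = f(s_n + h/2, y_n + (h/2)·k1); k3 = f(s_n + h/2, y_n + (h/2)·k2); k4 = f(s_n + h, y_n + h·k3); y_{n+1} = y_n + (h/6)·(k1 + 2k2 + 2k3 + k4).
s=1.000000, y=1.810000:
  k1 = f(1.000000, 1.810000) = -2.172000
  k2 = f(1.135000, 1.516780) = -1.375386
  k3 = f(1.135000, 1.624323) = -1.647588
  k4 = f(1.270000, 1.365151) = -1.030896
  y ← 1.810000 + (0.27/6)·(k1 + 2k2 + 2k3 + k4) = 1.393802
y(1.27) ≈ 1.3938

1.3938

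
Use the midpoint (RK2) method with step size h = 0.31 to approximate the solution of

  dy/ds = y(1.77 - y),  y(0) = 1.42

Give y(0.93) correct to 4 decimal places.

1.6846

Midpoint: k1 = f(s_n, y_n); k2 = f(s_n + h/2, y_n + (h/2)·k1); y_{n+1} = y_n + h·k2.
s=0.000000, y=1.420000:
  k1 = f(0.000000, 1.420000) = 0.497000
  k2 = f(0.155000, 1.497035) = 0.408638
  y ← 1.420000 + 0.31·0.408638 = 1.546678
s=0.310000, y=1.546678:
  k1 = f(0.310000, 1.546678) = 0.345407
  k2 = f(0.465000, 1.600216) = 0.271691
  y ← 1.546678 + 0.31·0.271691 = 1.630902
s=0.620000, y=1.630902:
  k1 = f(0.620000, 1.630902) = 0.226855
  k2 = f(0.775000, 1.666065) = 0.173163
  y ← 1.630902 + 0.31·0.173163 = 1.684583
y(0.93) ≈ 1.6846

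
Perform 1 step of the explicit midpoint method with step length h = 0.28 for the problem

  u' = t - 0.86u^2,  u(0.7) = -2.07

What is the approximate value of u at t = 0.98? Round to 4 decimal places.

Midpoint: k1 = f(t_n, u_n); k2 = f(t_n + h/2, u_n + (h/2)·k1); u_{n+1} = u_n + h·k2.
t=0.700000, u=-2.070000:
  k1 = f(0.700000, -2.070000) = -2.985014
  k2 = f(0.840000, -2.487902) = -4.483104
  u ← -2.070000 + 0.28·(-4.483104) = -3.325269
u(0.98) ≈ -3.3253

-3.3253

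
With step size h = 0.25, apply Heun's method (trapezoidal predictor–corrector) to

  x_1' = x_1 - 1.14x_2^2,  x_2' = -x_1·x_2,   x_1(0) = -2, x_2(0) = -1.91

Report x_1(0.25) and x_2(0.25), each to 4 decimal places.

-4.3820, -3.6552

Heun on (x_1,x_2): k1 = f(x_n, state_n); k2 = f(x_n + h, state_n + h·k1); state_{n+1} = state_n + (h/2)·(k1 + k2).
0.000000: (-2.000000, -1.910000)
  k1 = (-6.158834, -3.820000)
  predictor → (-3.539708, -2.865000)
  k2 = (-12.897085, -10.141265)
  → (-4.381990, -3.655158)
(x_1(0.25), x_2(0.25)) ≈ (-4.3820, -3.6552)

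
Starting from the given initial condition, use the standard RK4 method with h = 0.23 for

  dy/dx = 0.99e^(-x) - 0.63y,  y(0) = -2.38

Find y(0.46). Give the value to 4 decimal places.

-1.4678

RK4: k1 = f(x_n, y_n); k2 = f(x_n + h/2, y_n + (h/2)·k1); k3 = f(x_n + h/2, y_n + (h/2)·k2); k4 = f(x_n + h, y_n + h·k3); y_{n+1} = y_n + (h/6)·(k1 + 2k2 + 2k3 + k4).
x=0.000000, y=-2.380000:
  k1 = f(0.000000, -2.380000) = 2.489400
  k2 = f(0.115000, -2.093719) = 2.201495
  k3 = f(0.115000, -2.126828) = 2.222354
  k4 = f(0.230000, -1.868859) = 1.963969
  y ← -2.380000 + (0.23/6)·(k1 + 2k2 + 2k3 + k4) = -1.870126
x=0.230000, y=-1.870126:
  k1 = f(0.230000, -1.870126) = 1.964767
  k2 = f(0.345000, -1.644177) = 1.736970
  k3 = f(0.345000, -1.670374) = 1.753474
  k4 = f(0.460000, -1.466827) = 1.549072
  y ← -1.870126 + (0.23/6)·(k1 + 2k2 + 2k3 + k4) = -1.467828
y(0.46) ≈ -1.4678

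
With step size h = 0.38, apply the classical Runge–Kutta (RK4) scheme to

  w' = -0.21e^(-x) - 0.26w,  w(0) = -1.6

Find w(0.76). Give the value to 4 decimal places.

RK4: k1 = f(x_n, w_n); k2 = f(x_n + h/2, w_n + (h/2)·k1); k3 = f(x_n + h/2, w_n + (h/2)·k2); k4 = f(x_n + h, w_n + h·k3); w_{n+1} = w_n + (h/6)·(k1 + 2k2 + 2k3 + k4).
x=0.000000, w=-1.600000:
  k1 = f(0.000000, -1.600000) = 0.206000
  k2 = f(0.190000, -1.560860) = 0.232162
  k3 = f(0.190000, -1.555889) = 0.230870
  k4 = f(0.380000, -1.512269) = 0.249579
  w ← -1.600000 + (0.38/6)·(k1 + 2k2 + 2k3 + k4) = -1.512496
x=0.380000, w=-1.512496:
  k1 = f(0.380000, -1.512496) = 0.249638
  k2 = f(0.570000, -1.465065) = 0.262156
  k3 = f(0.570000, -1.462686) = 0.261538
  k4 = f(0.760000, -1.413111) = 0.269199
  w ← -1.512496 + (0.38/6)·(k1 + 2k2 + 2k3 + k4) = -1.413302
w(0.76) ≈ -1.4133

-1.4133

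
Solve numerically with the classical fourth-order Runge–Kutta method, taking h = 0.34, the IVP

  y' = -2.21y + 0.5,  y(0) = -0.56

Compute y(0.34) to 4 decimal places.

RK4: k1 = f(x_n, y_n); k2 = f(x_n + h/2, y_n + (h/2)·k1); k3 = f(x_n + h/2, y_n + (h/2)·k2); k4 = f(x_n + h, y_n + h·k3); y_{n+1} = y_n + (h/6)·(k1 + 2k2 + 2k3 + k4).
x=0.000000, y=-0.560000:
  k1 = f(0.000000, -0.560000) = 1.737600
  k2 = f(0.170000, -0.264608) = 1.084784
  k3 = f(0.170000, -0.375587) = 1.330047
  k4 = f(0.340000, -0.107784) = 0.738203
  y ← -0.560000 + (0.34/6)·(k1 + 2k2 + 2k3 + k4) = -0.146024
y(0.34) ≈ -0.1460

-0.1460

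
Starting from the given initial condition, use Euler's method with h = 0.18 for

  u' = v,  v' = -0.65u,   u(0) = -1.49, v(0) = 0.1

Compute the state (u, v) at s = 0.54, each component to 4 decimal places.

Euler on (u,v): u_{n+1} = u_n + h·u', v_{n+1} = v_n + h·v'.
0.000000: (-1.490000, 0.100000); f=(0.100000, 0.968500) → (-1.472000, 0.274330)
0.180000: (-1.472000, 0.274330); f=(0.274330, 0.956800) → (-1.422621, 0.446554)
0.360000: (-1.422621, 0.446554); f=(0.446554, 0.924703) → (-1.342241, 0.613001)
(u(0.54), v(0.54)) ≈ (-1.3422, 0.6130)

-1.3422, 0.6130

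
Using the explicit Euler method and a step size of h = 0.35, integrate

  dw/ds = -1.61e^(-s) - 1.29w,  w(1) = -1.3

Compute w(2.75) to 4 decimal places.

-0.2293

Euler: w_{n+1} = w_n + h·f(s_n, w_n).
s=1.000000, w=-1.300000: f=1.084714 → w ← -1.300000 + 0.35·1.084714 = -0.920350
s=1.350000, w=-0.920350: f=0.769875 → w ← -0.920350 + 0.35·0.769875 = -0.650894
s=1.700000, w=-0.650894: f=0.545533 → w ← -0.650894 + 0.35·0.545533 = -0.459957
s=2.050000, w=-0.459957: f=0.386082 → w ← -0.459957 + 0.35·0.386082 = -0.324829
s=2.400000, w=-0.324829: f=0.272973 → w ← -0.324829 + 0.35·0.272973 = -0.229288
w(2.75) ≈ -0.2293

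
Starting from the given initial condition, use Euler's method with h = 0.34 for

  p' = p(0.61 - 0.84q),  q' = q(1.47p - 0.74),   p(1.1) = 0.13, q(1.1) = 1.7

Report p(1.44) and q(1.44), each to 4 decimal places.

Euler on (p,q): p_{n+1} = p_n + h·p', q_{n+1} = q_n + h·q'.
1.100000: (0.130000, 1.700000); f=(-0.106340, -0.933130) → (0.093844, 1.382736)
(p(1.44), q(1.44)) ≈ (0.0938, 1.3827)

0.0938, 1.3827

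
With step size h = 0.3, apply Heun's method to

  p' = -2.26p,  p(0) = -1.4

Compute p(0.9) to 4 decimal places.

-0.2353

Heun: k1 = f(t_n, p_n); k2 = f(t_n + h, p_n + h·k1); p_{n+1} = p_n + (h/2)·(k1 + k2).
t=0.000000, p=-1.400000:
  k1 = f(0.000000, -1.400000) = 3.164000
  k2 = f(0.300000, -0.450800) = 1.018808
  p ← -1.400000 + (0.3/2)·(3.164000 + 1.018808) = -0.772579
t=0.300000, p=-0.772579:
  k1 = f(0.300000, -0.772579) = 1.746028
  k2 = f(0.600000, -0.248770) = 0.562221
  p ← -0.772579 + (0.3/2)·(1.746028 + 0.562221) = -0.426341
t=0.600000, p=-0.426341:
  k1 = f(0.600000, -0.426341) = 0.963532
  k2 = f(0.900000, -0.137282) = 0.310257
  p ← -0.426341 + (0.3/2)·(0.963532 + 0.310257) = -0.235273
p(0.9) ≈ -0.2353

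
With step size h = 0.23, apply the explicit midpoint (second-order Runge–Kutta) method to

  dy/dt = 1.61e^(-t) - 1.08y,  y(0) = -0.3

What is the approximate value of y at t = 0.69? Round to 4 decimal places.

Midpoint: k1 = f(t_n, y_n); k2 = f(t_n + h/2, y_n + (h/2)·k1); y_{n+1} = y_n + h·k2.
t=0.000000, y=-0.300000:
  k1 = f(0.000000, -0.300000) = 1.934000
  k2 = f(0.115000, -0.077590) = 1.518897
  y ← -0.300000 + 0.23·1.518897 = 0.049346
t=0.230000, y=0.049346:
  k1 = f(0.230000, 0.049346) = 1.225905
  k2 = f(0.345000, 0.190325) = 0.934683
  y ← 0.049346 + 0.23·0.934683 = 0.264323
t=0.460000, y=0.264323:
  k1 = f(0.460000, 0.264323) = 0.730897
  k2 = f(0.575000, 0.348377) = 0.529708
  y ← 0.264323 + 0.23·0.529708 = 0.386156
y(0.69) ≈ 0.3862

0.3862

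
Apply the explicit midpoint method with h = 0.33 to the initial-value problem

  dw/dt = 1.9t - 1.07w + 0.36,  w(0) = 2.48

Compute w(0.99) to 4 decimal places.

Midpoint: k1 = f(t_n, w_n); k2 = f(t_n + h/2, w_n + (h/2)·k1); w_{n+1} = w_n + h·k2.
t=0.000000, w=2.480000:
  k1 = f(0.000000, 2.480000) = -2.293600
  k2 = f(0.165000, 2.101556) = -1.575165
  w ← 2.480000 + 0.33·(-1.575165) = 1.960196
t=0.330000, w=1.960196:
  k1 = f(0.330000, 1.960196) = -1.110409
  k2 = f(0.495000, 1.776978) = -0.600867
  w ← 1.960196 + 0.33·(-0.600867) = 1.761910
t=0.660000, w=1.761910:
  k1 = f(0.660000, 1.761910) = -0.271243
  k2 = f(0.825000, 1.717154) = 0.090145
  w ← 1.761910 + 0.33·0.090145 = 1.791657
w(0.99) ≈ 1.7917

1.7917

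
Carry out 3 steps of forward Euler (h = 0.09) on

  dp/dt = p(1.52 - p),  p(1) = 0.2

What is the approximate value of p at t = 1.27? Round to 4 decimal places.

0.2784

Euler: p_{n+1} = p_n + h·f(t_n, p_n).
t=1.000000, p=0.200000: f=0.264000 → p ← 0.200000 + 0.09·0.264000 = 0.223760
t=1.090000, p=0.223760: f=0.290047 → p ← 0.223760 + 0.09·0.290047 = 0.249864
t=1.180000, p=0.249864: f=0.317361 → p ← 0.249864 + 0.09·0.317361 = 0.278427
p(1.27) ≈ 0.2784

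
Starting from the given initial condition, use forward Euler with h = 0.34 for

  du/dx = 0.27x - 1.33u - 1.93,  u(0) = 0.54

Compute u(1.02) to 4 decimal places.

Euler: u_{n+1} = u_n + h·f(x_n, u_n).
x=0.000000, u=0.540000: f=-2.648200 → u ← 0.540000 + 0.34·(-2.648200) = -0.360388
x=0.340000, u=-0.360388: f=-1.358884 → u ← -0.360388 + 0.34·(-1.358884) = -0.822409
x=0.680000, u=-0.822409: f=-0.652597 → u ← -0.822409 + 0.34·(-0.652597) = -1.044291
u(1.02) ≈ -1.0443

-1.0443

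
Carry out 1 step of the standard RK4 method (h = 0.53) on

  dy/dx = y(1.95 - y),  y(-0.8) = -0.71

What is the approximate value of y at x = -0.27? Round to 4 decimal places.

-4.8327

RK4: k1 = f(x_n, y_n); k2 = f(x_n + h/2, y_n + (h/2)·k1); k3 = f(x_n + h/2, y_n + (h/2)·k2); k4 = f(x_n + h, y_n + h·k3); y_{n+1} = y_n + (h/6)·(k1 + 2k2 + 2k3 + k4).
x=-0.800000, y=-0.710000:
  k1 = f(-0.800000, -0.710000) = -1.888600
  k2 = f(-0.535000, -1.210479) = -3.825693
  k3 = f(-0.535000, -1.723809) = -6.332944
  k4 = f(-0.270000, -4.066460) = -24.465696
  y ← -0.710000 + (0.53/6)·(k1 + 2k2 + 2k3 + k4) = -4.832655
y(-0.27) ≈ -4.8327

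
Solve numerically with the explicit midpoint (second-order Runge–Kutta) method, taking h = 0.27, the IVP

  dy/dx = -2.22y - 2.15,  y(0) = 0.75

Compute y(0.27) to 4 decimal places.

0.0287

Midpoint: k1 = f(x_n, y_n); k2 = f(x_n + h/2, y_n + (h/2)·k1); y_{n+1} = y_n + h·k2.
x=0.000000, y=0.750000:
  k1 = f(0.000000, 0.750000) = -3.815000
  k2 = f(0.135000, 0.234975) = -2.671644
  y ← 0.750000 + 0.27·(-2.671644) = 0.028656
y(0.27) ≈ 0.0287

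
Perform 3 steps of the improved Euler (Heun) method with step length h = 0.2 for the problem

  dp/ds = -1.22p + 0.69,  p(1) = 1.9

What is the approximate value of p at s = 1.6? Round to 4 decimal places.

Heun: k1 = f(s_n, p_n); k2 = f(s_n + h, p_n + h·k1); p_{n+1} = p_n + (h/2)·(k1 + k2).
s=1.000000, p=1.900000:
  k1 = f(1.000000, 1.900000) = -1.628000
  k2 = f(1.200000, 1.574400) = -1.230768
  p ← 1.900000 + (0.2/2)·(-1.628000 + (-1.230768)) = 1.614123
s=1.200000, p=1.614123:
  k1 = f(1.200000, 1.614123) = -1.279230
  k2 = f(1.400000, 1.358277) = -0.967098
  p ← 1.614123 + (0.2/2)·(-1.279230 + (-0.967098)) = 1.389490
s=1.400000, p=1.389490:
  k1 = f(1.400000, 1.389490) = -1.005178
  k2 = f(1.600000, 1.188455) = -0.759915
  p ← 1.389490 + (0.2/2)·(-1.005178 + (-0.759915)) = 1.212981
p(1.6) ≈ 1.2130

1.2130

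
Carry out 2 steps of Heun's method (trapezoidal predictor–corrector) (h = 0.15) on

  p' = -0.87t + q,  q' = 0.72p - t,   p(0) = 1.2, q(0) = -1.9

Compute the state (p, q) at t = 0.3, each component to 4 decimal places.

Heun on (p,q): k1 = f(t_n, state_n); k2 = f(t_n + h, state_n + h·k1); state_{n+1} = state_n + (h/2)·(k1 + k2).
0.000000: (1.200000, -1.900000)
  k1 = (-1.900000, 0.864000)
  predictor → (0.915000, -1.770400)
  k2 = (-1.900900, 0.508800)
  → (0.914932, -1.797040)
0.150000: (0.914932, -1.797040)
  k1 = (-1.927540, 0.508751)
  predictor → (0.625801, -1.720727)
  k2 = (-1.981727, 0.150577)
  → (0.621737, -1.747590)
(p(0.3), q(0.3)) ≈ (0.6217, -1.7476)

0.6217, -1.7476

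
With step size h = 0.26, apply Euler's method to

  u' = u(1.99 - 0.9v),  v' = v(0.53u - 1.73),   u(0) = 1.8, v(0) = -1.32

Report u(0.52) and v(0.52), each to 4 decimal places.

5.7987, -1.0570

Euler on (u,v): u_{n+1} = u_n + h·u', v_{n+1} = v_n + h·v'.
0.000000: (1.800000, -1.320000); f=(5.720400, 1.024320) → (3.287304, -1.053677)
0.260000: (3.287304, -1.053677); f=(9.659115, -0.012930) → (5.798674, -1.057039)
(u(0.52), v(0.52)) ≈ (5.7987, -1.0570)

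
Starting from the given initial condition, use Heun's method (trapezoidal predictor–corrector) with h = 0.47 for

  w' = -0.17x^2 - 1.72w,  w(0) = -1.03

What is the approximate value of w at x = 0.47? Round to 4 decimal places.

-0.5427

Heun: k1 = f(x_n, w_n); k2 = f(x_n + h, w_n + h·k1); w_{n+1} = w_n + (h/2)·(k1 + k2).
x=0.000000, w=-1.030000:
  k1 = f(0.000000, -1.030000) = 1.771600
  k2 = f(0.470000, -0.197348) = 0.301886
  w ← -1.030000 + (0.47/2)·(1.771600 + 0.301886) = -0.542731
w(0.47) ≈ -0.5427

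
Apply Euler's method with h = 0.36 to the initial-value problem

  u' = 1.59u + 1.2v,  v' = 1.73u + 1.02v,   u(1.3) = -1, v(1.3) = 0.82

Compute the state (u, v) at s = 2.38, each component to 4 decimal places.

Euler on (u,v): u_{n+1} = u_n + h·u', v_{n+1} = v_n + h·v'.
1.300000: (-1.000000, 0.820000); f=(-0.606000, -0.893600) → (-1.218160, 0.498304)
1.660000: (-1.218160, 0.498304); f=(-1.338910, -1.599147) → (-1.700167, -0.077389)
2.020000: (-1.700167, -0.077389); f=(-2.796133, -3.020226) → (-2.706775, -1.164670)
(u(2.38), v(2.38)) ≈ (-2.7068, -1.1647)

-2.7068, -1.1647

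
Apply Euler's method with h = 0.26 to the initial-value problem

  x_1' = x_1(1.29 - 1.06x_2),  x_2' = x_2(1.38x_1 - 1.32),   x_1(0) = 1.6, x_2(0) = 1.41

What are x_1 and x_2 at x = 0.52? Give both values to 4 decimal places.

Euler on (x_1,x_2): x_1_{n+1} = x_1_n + h·x_1', x_2_{n+1} = x_2_n + h·x_2'.
0.000000: (1.600000, 1.410000); f=(-0.327360, 1.252080) → (1.514886, 1.735541)
0.260000: (1.514886, 1.735541); f=(-0.832693, 1.337309) → (1.298386, 2.083241)
(x_1(0.52), x_2(0.52)) ≈ (1.2984, 2.0832)

1.2984, 2.0832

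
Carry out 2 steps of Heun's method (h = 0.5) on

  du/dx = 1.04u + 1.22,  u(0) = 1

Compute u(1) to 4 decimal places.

Heun: k1 = f(x_n, u_n); k2 = f(x_n + h, u_n + h·k1); u_{n+1} = u_n + (h/2)·(k1 + k2).
x=0.000000, u=1.000000:
  k1 = f(0.000000, 1.000000) = 2.260000
  k2 = f(0.500000, 2.130000) = 3.435200
  u ← 1.000000 + (0.5/2)·(2.260000 + 3.435200) = 2.423800
x=0.500000, u=2.423800:
  k1 = f(0.500000, 2.423800) = 3.740752
  k2 = f(1.000000, 4.294176) = 5.685943
  u ← 2.423800 + (0.5/2)·(3.740752 + 5.685943) = 4.780474
u(1) ≈ 4.7805

4.7805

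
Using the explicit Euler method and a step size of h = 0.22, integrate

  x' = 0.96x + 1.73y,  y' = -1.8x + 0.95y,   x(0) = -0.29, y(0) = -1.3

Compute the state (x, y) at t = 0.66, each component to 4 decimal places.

Euler on (x,y): x_{n+1} = x_n + h·x', y_{n+1} = y_n + h·y'.
0.000000: (-0.290000, -1.300000); f=(-2.527400, -0.713000) → (-0.846028, -1.456860)
0.220000: (-0.846028, -1.456860); f=(-3.332555, 0.138833) → (-1.579190, -1.426317)
0.440000: (-1.579190, -1.426317); f=(-3.983550, 1.487541) → (-2.455571, -1.099058)
(x(0.66), y(0.66)) ≈ (-2.4556, -1.0991)

-2.4556, -1.0991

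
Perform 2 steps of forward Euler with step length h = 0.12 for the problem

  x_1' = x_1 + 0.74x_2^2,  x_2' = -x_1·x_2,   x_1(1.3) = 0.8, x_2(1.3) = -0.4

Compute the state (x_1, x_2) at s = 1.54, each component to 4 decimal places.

Euler on (x_1,x_2): x_1_{n+1} = x_1_n + h·x_1', x_2_{n+1} = x_2_n + h·x_2'.
1.300000: (0.800000, -0.400000); f=(0.918400, 0.320000) → (0.910208, -0.361600)
1.420000: (0.910208, -0.361600); f=(1.006966, 0.329131) → (1.031044, -0.322104)
(x_1(1.54), x_2(1.54)) ≈ (1.0310, -0.3221)

1.0310, -0.3221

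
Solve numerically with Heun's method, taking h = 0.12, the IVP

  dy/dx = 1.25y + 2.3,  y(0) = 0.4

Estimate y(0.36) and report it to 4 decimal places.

Heun: k1 = f(x_n, y_n); k2 = f(x_n + h, y_n + h·k1); y_{n+1} = y_n + (h/2)·(k1 + k2).
x=0.000000, y=0.400000:
  k1 = f(0.000000, 0.400000) = 2.800000
  k2 = f(0.120000, 0.736000) = 3.220000
  y ← 0.400000 + (0.12/2)·(2.800000 + 3.220000) = 0.761200
x=0.120000, y=0.761200:
  k1 = f(0.120000, 0.761200) = 3.251500
  k2 = f(0.240000, 1.151380) = 3.739225
  y ← 0.761200 + (0.12/2)·(3.251500 + 3.739225) = 1.180643
x=0.240000, y=1.180643:
  k1 = f(0.240000, 1.180643) = 3.775804
  k2 = f(0.360000, 1.633740) = 4.342175
  y ← 1.180643 + (0.12/2)·(3.775804 + 4.342175) = 1.667722
y(0.36) ≈ 1.6677

1.6677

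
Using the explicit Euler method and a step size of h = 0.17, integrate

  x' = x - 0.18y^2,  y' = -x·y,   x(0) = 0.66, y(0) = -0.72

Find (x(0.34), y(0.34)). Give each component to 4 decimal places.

0.8724, -0.5570

Euler on (x,y): x_{n+1} = x_n + h·x', y_{n+1} = y_n + h·y'.
0.000000: (0.660000, -0.720000); f=(0.566688, 0.475200) → (0.756337, -0.639216)
0.170000: (0.756337, -0.639216); f=(0.682789, 0.483463) → (0.872411, -0.557027)
(x(0.34), y(0.34)) ≈ (0.8724, -0.5570)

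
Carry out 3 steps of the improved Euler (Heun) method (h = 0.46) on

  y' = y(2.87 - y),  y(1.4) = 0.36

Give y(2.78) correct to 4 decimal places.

Heun: k1 = f(t_n, y_n); k2 = f(t_n + h, y_n + h·k1); y_{n+1} = y_n + (h/2)·(k1 + k2).
t=1.400000, y=0.360000:
  k1 = f(1.400000, 0.360000) = 0.903600
  k2 = f(1.860000, 0.775656) = 1.624490
  y ← 0.360000 + (0.46/2)·(0.903600 + 1.624490) = 0.941461
t=1.860000, y=0.941461:
  k1 = f(1.860000, 0.941461) = 1.815644
  k2 = f(2.320000, 1.776657) = 1.942495
  y ← 0.941461 + (0.46/2)·(1.815644 + 1.942495) = 1.805833
t=2.320000, y=1.805833:
  k1 = f(2.320000, 1.805833) = 1.921708
  k2 = f(2.780000, 2.689819) = 0.484655
  y ← 1.805833 + (0.46/2)·(1.921708 + 0.484655) = 2.359296
y(2.78) ≈ 2.3593

2.3593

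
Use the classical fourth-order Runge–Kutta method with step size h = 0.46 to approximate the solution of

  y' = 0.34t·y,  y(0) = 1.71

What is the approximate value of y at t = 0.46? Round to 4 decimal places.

RK4: k1 = f(t_n, y_n); k2 = f(t_n + h/2, y_n + (h/2)·k1); k3 = f(t_n + h/2, y_n + (h/2)·k2); k4 = f(t_n + h, y_n + h·k3); y_{n+1} = y_n + (h/6)·(k1 + 2k2 + 2k3 + k4).
t=0.000000, y=1.710000:
  k1 = f(0.000000, 1.710000) = 0.000000
  k2 = f(0.230000, 1.710000) = 0.133722
  k3 = f(0.230000, 1.740756) = 0.136127
  k4 = f(0.460000, 1.772618) = 0.277238
  y ← 1.710000 + (0.46/6)·(k1 + 2k2 + 2k3 + k4) = 1.772632
y(0.46) ≈ 1.7726

1.7726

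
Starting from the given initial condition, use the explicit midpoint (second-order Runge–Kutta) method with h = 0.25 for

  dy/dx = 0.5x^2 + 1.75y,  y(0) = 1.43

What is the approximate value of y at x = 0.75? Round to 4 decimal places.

5.2437

Midpoint: k1 = f(x_n, y_n); k2 = f(x_n + h/2, y_n + (h/2)·k1); y_{n+1} = y_n + h·k2.
x=0.000000, y=1.430000:
  k1 = f(0.000000, 1.430000) = 2.502500
  k2 = f(0.125000, 1.742812) = 3.057734
  y ← 1.430000 + 0.25·3.057734 = 2.194434
x=0.250000, y=2.194434:
  k1 = f(0.250000, 2.194434) = 3.871509
  k2 = f(0.375000, 2.678372) = 4.757464
  y ← 2.194434 + 0.25·4.757464 = 3.383800
x=0.500000, y=3.383800:
  k1 = f(0.500000, 3.383800) = 6.046649
  k2 = f(0.625000, 4.139631) = 7.439666
  y ← 3.383800 + 0.25·7.439666 = 5.243716
y(0.75) ≈ 5.2437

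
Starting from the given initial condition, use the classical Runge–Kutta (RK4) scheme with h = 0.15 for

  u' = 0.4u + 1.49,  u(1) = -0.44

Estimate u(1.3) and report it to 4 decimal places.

-0.0212

RK4: k1 = f(t_n, u_n); k2 = f(t_n + h/2, u_n + (h/2)·k1); k3 = f(t_n + h/2, u_n + (h/2)·k2); k4 = f(t_n + h, u_n + h·k3); u_{n+1} = u_n + (h/6)·(k1 + 2k2 + 2k3 + k4).
t=1.000000, u=-0.440000:
  k1 = f(1.000000, -0.440000) = 1.314000
  k2 = f(1.075000, -0.341450) = 1.353420
  k3 = f(1.075000, -0.338494) = 1.354603
  k4 = f(1.150000, -0.236810) = 1.395276
  u ← -0.440000 + (0.15/6)·(k1 + 2k2 + 2k3 + k4) = -0.236867
t=1.150000, u=-0.236867:
  k1 = f(1.150000, -0.236867) = 1.395253
  k2 = f(1.225000, -0.132223) = 1.437111
  k3 = f(1.225000, -0.129084) = 1.438367
  k4 = f(1.300000, -0.021112) = 1.481555
  u ← -0.236867 + (0.15/6)·(k1 + 2k2 + 2k3 + k4) = -0.021173
u(1.3) ≈ -0.0212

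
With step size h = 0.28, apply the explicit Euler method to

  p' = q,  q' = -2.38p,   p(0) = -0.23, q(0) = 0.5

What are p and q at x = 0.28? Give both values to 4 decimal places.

Euler on (p,q): p_{n+1} = p_n + h·p', q_{n+1} = q_n + h·q'.
0.000000: (-0.230000, 0.500000); f=(0.500000, 0.547400) → (-0.090000, 0.653272)
(p(0.28), q(0.28)) ≈ (-0.0900, 0.6533)

-0.0900, 0.6533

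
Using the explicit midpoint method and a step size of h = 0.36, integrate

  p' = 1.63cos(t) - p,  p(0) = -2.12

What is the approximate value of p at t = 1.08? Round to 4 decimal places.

0.0625

Midpoint: k1 = f(t_n, p_n); k2 = f(t_n + h/2, p_n + (h/2)·k1); p_{n+1} = p_n + h·k2.
t=0.000000, p=-2.120000:
  k1 = f(0.000000, -2.120000) = 3.750000
  k2 = f(0.180000, -1.445000) = 3.048665
  p ← -2.120000 + 0.36·3.048665 = -1.022481
t=0.360000, p=-1.022481:
  k1 = f(0.360000, -1.022481) = 2.547992
  k2 = f(0.540000, -0.563842) = 1.961907
  p ← -1.022481 + 0.36·1.961907 = -0.316194
t=0.720000, p=-0.316194:
  k1 = f(0.720000, -0.316194) = 1.541637
  k2 = f(0.900000, -0.038699) = 1.051924
  p ← -0.316194 + 0.36·1.051924 = 0.062498
p(1.08) ≈ 0.0625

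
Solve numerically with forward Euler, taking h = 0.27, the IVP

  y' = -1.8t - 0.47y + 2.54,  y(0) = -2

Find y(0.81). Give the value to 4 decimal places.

0.0992

Euler: y_{n+1} = y_n + h·f(t_n, y_n).
t=0.000000, y=-2.000000: f=3.480000 → y ← -2.000000 + 0.27·3.480000 = -1.060400
t=0.270000, y=-1.060400: f=2.552388 → y ← -1.060400 + 0.27·2.552388 = -0.371255
t=0.540000, y=-0.371255: f=1.742490 → y ← -0.371255 + 0.27·1.742490 = 0.099217
y(0.81) ≈ 0.0992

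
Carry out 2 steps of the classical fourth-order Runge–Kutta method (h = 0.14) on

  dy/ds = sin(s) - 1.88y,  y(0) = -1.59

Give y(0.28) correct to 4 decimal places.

RK4: k1 = f(s_n, y_n); k2 = f(s_n + h/2, y_n + (h/2)·k1); k3 = f(s_n + h/2, y_n + (h/2)·k2); k4 = f(s_n + h, y_n + h·k3); y_{n+1} = y_n + (h/6)·(k1 + 2k2 + 2k3 + k4).
s=0.000000, y=-1.590000:
  k1 = f(0.000000, -1.590000) = 2.989200
  k2 = f(0.070000, -1.380756) = 2.665764
  k3 = f(0.070000, -1.403397) = 2.708328
  k4 = f(0.140000, -1.210834) = 2.415911
  y ← -1.590000 + (0.14/6)·(k1 + 2k2 + 2k3 + k4) = -1.213090
s=0.140000, y=-1.213090:
  k1 = f(0.140000, -1.213090) = 2.420152
  k2 = f(0.210000, -1.043679) = 2.170577
  k3 = f(0.210000, -1.061149) = 2.203421
  k4 = f(0.280000, -0.904611) = 1.977024
  y ← -1.213090 + (0.14/6)·(k1 + 2k2 + 2k3 + k4) = -0.906369
y(0.28) ≈ -0.9064

-0.9064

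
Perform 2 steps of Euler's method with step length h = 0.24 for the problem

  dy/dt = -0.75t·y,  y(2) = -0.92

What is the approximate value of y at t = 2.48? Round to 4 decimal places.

Euler: y_{n+1} = y_n + h·f(t_n, y_n).
t=2.000000, y=-0.920000: f=1.380000 → y ← -0.920000 + 0.24·1.380000 = -0.588800
t=2.240000, y=-0.588800: f=0.989184 → y ← -0.588800 + 0.24·0.989184 = -0.351396
y(2.48) ≈ -0.3514

-0.3514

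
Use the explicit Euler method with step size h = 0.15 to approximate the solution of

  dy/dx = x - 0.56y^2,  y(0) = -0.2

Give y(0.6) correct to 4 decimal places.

-0.0764

Euler: y_{n+1} = y_n + h·f(x_n, y_n).
x=0.000000, y=-0.200000: f=-0.022400 → y ← -0.200000 + 0.15·(-0.022400) = -0.203360
x=0.150000, y=-0.203360: f=0.126841 → y ← -0.203360 + 0.15·0.126841 = -0.184334
x=0.300000, y=-0.184334: f=0.280972 → y ← -0.184334 + 0.15·0.280972 = -0.142188
x=0.450000, y=-0.142188: f=0.438678 → y ← -0.142188 + 0.15·0.438678 = -0.076386
y(0.6) ≈ -0.0764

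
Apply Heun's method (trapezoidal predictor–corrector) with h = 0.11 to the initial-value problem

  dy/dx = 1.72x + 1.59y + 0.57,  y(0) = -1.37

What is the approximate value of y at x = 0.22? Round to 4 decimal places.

Heun: k1 = f(x_n, y_n); k2 = f(x_n + h, y_n + h·k1); y_{n+1} = y_n + (h/2)·(k1 + k2).
x=0.000000, y=-1.370000:
  k1 = f(0.000000, -1.370000) = -1.608300
  k2 = f(0.110000, -1.546913) = -1.700392
  y ← -1.370000 + (0.11/2)·(-1.608300 + (-1.700392)) = -1.551978
x=0.110000, y=-1.551978:
  k1 = f(0.110000, -1.551978) = -1.708445
  k2 = f(0.220000, -1.739907) = -1.818052
  y ← -1.551978 + (0.11/2)·(-1.708445 + (-1.818052)) = -1.745935
y(0.22) ≈ -1.7459

-1.7459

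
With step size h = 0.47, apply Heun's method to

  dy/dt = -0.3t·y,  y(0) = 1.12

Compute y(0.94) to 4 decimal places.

0.9800

Heun: k1 = f(t_n, y_n); k2 = f(t_n + h, y_n + h·k1); y_{n+1} = y_n + (h/2)·(k1 + k2).
t=0.000000, y=1.120000:
  k1 = f(0.000000, 1.120000) = 0.000000
  k2 = f(0.470000, 1.120000) = -0.157920
  y ← 1.120000 + (0.47/2)·(0.000000 + (-0.157920)) = 1.082889
t=0.470000, y=1.082889:
  k1 = f(0.470000, 1.082889) = -0.152687
  k2 = f(0.940000, 1.011126) = -0.285137
  y ← 1.082889 + (0.47/2)·(-0.152687 + (-0.285137)) = 0.980000
y(0.94) ≈ 0.9800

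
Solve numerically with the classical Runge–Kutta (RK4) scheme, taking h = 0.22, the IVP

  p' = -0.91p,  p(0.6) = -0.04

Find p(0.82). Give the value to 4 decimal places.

RK4: k1 = f(t_n, p_n); k2 = f(t_n + h/2, p_n + (h/2)·k1); k3 = f(t_n + h/2, p_n + (h/2)·k2); k4 = f(t_n + h, p_n + h·k3); p_{n+1} = p_n + (h/6)·(k1 + 2k2 + 2k3 + k4).
t=0.600000, p=-0.040000:
  k1 = f(0.600000, -0.040000) = 0.036400
  k2 = f(0.710000, -0.035996) = 0.032756
  k3 = f(0.710000, -0.036397) = 0.033121
  k4 = f(0.820000, -0.032713) = 0.029769
  p ← -0.040000 + (0.22/6)·(k1 + 2k2 + 2k3 + k4) = -0.032743
p(0.82) ≈ -0.0327

-0.0327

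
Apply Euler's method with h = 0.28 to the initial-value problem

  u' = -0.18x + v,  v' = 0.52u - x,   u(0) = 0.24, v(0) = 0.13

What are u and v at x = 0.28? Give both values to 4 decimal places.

0.2764, 0.1649

Euler on (u,v): u_{n+1} = u_n + h·u', v_{n+1} = v_n + h·v'.
0.000000: (0.240000, 0.130000); f=(0.130000, 0.124800) → (0.276400, 0.164944)
(u(0.28), v(0.28)) ≈ (0.2764, 0.1649)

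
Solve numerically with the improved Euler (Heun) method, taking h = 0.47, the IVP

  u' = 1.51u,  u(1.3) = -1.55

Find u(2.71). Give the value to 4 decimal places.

-11.6983

Heun: k1 = f(t_n, u_n); k2 = f(t_n + h, u_n + h·k1); u_{n+1} = u_n + (h/2)·(k1 + k2).
t=1.300000, u=-1.550000:
  k1 = f(1.300000, -1.550000) = -2.340500
  k2 = f(1.770000, -2.650035) = -4.001553
  u ← -1.550000 + (0.47/2)·(-2.340500 + (-4.001553)) = -3.040382
t=1.770000, u=-3.040382:
  k1 = f(1.770000, -3.040382) = -4.590977
  k2 = f(2.240000, -5.198142) = -7.849194
  u ← -3.040382 + (0.47/2)·(-4.590977 + (-7.849194)) = -5.963823
t=2.240000, u=-5.963823:
  k1 = f(2.240000, -5.963823) = -9.005372
  k2 = f(2.710000, -10.196348) = -15.396485
  u ← -5.963823 + (0.47/2)·(-9.005372 + (-15.396485)) = -11.698259
u(2.71) ≈ -11.6983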